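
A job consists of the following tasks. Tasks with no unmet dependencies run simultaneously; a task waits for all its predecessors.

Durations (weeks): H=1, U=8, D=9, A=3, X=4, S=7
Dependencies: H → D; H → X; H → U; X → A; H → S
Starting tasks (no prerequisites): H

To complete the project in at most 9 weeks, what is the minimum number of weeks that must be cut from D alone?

Current finish: 10 weeks; target: 9.
D is on every critical path, so each week cut from D cuts the finish by one (this holds down to a finish of 9).
Need 10 − 9 = 1 week off D → D becomes 8 weeks, finish becomes 9.

1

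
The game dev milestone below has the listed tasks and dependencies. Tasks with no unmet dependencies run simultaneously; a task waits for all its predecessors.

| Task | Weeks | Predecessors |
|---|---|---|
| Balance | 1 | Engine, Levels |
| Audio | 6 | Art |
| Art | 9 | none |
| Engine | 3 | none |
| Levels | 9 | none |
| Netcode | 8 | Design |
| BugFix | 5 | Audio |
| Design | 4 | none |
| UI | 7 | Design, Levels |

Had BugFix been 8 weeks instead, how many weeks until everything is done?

23

As given, the longest chain is Art→Audio→BugFix = 9+6+5 = 20, so the finish is 20 weeks.
BugFix is on the critical path; changing it to 8 makes that path 23 weeks.
The critical path is still Art→Audio→BugFix; finish is now 23 weeks.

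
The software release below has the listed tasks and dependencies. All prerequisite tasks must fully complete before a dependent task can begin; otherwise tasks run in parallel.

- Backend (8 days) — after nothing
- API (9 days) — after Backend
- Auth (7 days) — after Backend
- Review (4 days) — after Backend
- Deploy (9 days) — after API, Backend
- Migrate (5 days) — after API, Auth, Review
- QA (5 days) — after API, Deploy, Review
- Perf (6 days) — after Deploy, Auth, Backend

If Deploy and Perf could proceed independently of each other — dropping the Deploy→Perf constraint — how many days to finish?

Before: longest chain Backend→API→Deploy→Perf = 8+9+9+6 = 32, finish 32.
Without Deploy→Perf, Perf's earliest start moves from 26 to 15.
After: Backend→API→Deploy→QA = 8+9+9+5 = 31 → 31 days.

31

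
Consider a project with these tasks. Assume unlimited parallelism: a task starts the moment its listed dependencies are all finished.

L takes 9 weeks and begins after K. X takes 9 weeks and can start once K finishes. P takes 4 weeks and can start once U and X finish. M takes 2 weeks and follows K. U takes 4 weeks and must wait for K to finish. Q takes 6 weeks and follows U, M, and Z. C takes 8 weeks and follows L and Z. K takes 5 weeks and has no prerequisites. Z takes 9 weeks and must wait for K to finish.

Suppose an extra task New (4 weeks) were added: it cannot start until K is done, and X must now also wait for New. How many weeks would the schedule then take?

22

Originally the schedule takes 22 weeks.
With New inserted, X now waits for max(K, New).
New critical path: K→New→X→P = 5+4+9+4 = 22 ⇒ 22 weeks.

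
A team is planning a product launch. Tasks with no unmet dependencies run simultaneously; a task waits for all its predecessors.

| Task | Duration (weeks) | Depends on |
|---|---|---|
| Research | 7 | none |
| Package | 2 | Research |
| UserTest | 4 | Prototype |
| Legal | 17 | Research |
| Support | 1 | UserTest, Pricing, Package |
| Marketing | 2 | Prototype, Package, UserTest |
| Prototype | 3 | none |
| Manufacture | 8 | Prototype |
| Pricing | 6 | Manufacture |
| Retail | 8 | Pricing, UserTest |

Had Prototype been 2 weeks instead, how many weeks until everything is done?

24

Baseline: Prototype→Manufacture→Pricing→Retail = 3+8+6+8 = 25 → 25 weeks.
Prototype is on the critical path; changing it to 2 makes that path 24 weeks.
Now Research→Legal = 7+17 = 24 is longest, so the finish becomes 24 weeks.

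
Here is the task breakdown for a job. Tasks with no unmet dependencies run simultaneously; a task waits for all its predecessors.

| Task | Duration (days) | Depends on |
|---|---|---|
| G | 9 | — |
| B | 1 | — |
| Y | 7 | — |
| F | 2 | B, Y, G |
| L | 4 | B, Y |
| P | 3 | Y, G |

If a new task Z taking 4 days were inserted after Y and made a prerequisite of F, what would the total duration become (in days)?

13

Originally the plan takes 12 days.
With Z inserted, F now waits for max(B, Y, G, Z).
New critical path: Y→Z→F = 7+4+2 = 13 ⇒ 13 days.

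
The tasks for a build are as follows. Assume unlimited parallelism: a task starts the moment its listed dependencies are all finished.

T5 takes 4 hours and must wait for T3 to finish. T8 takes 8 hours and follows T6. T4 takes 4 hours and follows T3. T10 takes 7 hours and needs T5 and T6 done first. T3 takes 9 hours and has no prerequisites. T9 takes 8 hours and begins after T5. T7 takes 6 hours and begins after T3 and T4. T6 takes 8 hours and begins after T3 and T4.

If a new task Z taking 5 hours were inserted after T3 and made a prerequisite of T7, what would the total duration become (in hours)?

29

Originally the plan takes 29 hours.
With Z inserted, T7 now waits for max(T3, T4, Z).
New critical path: T3→T4→T6→T8 = 9+4+8+8 = 29 ⇒ 29 hours.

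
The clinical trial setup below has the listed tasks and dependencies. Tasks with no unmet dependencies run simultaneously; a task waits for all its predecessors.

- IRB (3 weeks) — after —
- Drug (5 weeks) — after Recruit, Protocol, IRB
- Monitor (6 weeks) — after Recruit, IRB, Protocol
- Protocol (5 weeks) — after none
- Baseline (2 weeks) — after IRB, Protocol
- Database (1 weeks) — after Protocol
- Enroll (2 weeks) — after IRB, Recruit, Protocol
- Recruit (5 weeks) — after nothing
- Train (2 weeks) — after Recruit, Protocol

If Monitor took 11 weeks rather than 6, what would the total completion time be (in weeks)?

16

Baseline: Protocol→Monitor = 5+6 = 11 → 11 weeks.
Since Monitor is critical, the +5 change carries straight to that chain (now 16 weeks).
No other chain overtakes it, so the finish is 16 weeks.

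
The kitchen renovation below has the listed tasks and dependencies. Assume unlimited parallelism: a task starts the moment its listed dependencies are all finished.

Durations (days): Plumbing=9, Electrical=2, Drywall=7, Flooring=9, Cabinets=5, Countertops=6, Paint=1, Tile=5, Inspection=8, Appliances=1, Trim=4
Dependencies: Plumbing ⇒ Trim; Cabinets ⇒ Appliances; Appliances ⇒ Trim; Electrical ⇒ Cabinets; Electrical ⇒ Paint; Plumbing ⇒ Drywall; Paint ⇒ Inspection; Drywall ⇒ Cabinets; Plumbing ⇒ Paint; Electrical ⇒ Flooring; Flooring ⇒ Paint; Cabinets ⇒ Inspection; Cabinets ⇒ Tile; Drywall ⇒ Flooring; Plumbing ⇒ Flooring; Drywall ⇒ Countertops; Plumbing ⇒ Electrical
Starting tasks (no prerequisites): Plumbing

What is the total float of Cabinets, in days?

The longest chain is Plumbing→Drywall→Flooring→Paint→Inspection = 9+7+9+1+8 = 34; overall finish 34 days.
The longest chain containing Cabinets totals 29 days.
Float = 34 − 29 = 5.

5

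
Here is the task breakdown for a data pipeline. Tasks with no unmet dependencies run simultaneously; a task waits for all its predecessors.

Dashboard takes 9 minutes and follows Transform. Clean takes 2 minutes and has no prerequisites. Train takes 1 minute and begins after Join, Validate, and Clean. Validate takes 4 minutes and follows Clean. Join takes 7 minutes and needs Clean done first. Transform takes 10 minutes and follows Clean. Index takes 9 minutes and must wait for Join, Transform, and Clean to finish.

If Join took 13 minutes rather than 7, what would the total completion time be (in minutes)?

The binding path is Clean→Transform→Index = 2+10+9 = 21; finish at 21 minutes.
Join is off the critical path — its longest chain is 18 minutes, giving 3 of slack.
The binding chain switches to Clean→Join→Index = 2+13+9 = 24; finish 24 minutes.

24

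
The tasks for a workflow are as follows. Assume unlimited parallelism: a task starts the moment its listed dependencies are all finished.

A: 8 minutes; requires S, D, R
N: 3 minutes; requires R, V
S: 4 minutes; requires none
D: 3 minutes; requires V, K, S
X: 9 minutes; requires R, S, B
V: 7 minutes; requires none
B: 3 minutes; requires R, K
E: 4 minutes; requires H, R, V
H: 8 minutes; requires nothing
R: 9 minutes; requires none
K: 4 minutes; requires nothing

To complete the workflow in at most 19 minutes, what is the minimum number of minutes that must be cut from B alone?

2

Current finish: 21 minutes; target: 19.
B is on every critical path, so each minute cut from B cuts the finish by one (this holds down to a finish of 19).
Need 21 − 19 = 2 minutes off B → B becomes 1 minute, finish becomes 19.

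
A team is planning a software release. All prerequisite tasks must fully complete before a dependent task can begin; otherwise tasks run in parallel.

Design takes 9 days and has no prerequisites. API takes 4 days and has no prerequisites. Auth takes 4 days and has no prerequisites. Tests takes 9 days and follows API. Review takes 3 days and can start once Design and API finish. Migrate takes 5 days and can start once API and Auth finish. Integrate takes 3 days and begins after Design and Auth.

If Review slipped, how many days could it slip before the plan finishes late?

1

Critical path: API→Tests = 4+9 = 13, so the finish is 13 days.
Review finishes as early as 12 and must finish by 13.
So Review can slip 13 − 12 = 1 day.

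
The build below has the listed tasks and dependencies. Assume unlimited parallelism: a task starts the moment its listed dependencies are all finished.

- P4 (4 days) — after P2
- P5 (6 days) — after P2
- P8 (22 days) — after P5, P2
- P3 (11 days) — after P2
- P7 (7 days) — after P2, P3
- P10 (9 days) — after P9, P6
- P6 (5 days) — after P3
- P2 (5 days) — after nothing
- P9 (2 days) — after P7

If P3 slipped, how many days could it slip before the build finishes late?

0

P2→P3→P7→P9→P10 = 5+11+7+2+9 = 34 sets the makespan at 34 days.
P3 finishes as early as 16 and must finish by 16.
So P3 can slip 16 − 16 = 0 days.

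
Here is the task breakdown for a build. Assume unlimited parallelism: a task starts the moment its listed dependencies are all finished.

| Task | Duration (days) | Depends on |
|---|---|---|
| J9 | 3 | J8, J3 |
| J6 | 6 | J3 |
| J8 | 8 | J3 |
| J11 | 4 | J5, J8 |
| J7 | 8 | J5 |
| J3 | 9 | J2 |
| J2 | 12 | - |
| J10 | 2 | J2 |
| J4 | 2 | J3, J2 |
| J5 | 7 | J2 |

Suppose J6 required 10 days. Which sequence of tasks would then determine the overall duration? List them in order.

Actual critical path: J2→J3→J8→J11 = 12+9+8+4 = 33 ⇒ 33 days.
J6 has 6 days of float (longest path through it is 27).
That remains the longest chain; total 33 days.

J2, J3, J8, J11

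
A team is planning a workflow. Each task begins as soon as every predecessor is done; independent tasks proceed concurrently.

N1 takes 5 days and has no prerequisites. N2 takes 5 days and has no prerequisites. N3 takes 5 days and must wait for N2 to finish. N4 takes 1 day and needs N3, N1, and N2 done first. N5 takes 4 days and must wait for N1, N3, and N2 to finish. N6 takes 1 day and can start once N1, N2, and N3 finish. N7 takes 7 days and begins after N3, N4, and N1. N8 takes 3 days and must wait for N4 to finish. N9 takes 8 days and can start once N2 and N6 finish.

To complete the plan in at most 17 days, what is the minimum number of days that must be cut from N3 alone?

2

Current finish: 19 days; target: 17.
N3 is on every critical path, so each day cut from N3 cuts the finish by one (this holds down to a finish of 15).
Need 19 − 17 = 2 days off N3 → N3 becomes 3 days, finish becomes 17.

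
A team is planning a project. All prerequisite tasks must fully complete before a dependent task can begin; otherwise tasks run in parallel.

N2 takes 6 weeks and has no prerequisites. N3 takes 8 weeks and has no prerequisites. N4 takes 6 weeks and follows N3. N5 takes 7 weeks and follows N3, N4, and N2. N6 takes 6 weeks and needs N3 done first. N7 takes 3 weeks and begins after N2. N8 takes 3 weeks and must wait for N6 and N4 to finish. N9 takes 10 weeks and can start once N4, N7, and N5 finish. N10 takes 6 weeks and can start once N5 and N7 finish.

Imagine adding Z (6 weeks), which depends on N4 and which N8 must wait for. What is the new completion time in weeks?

Originally the plan takes 31 weeks.
With Z inserted, N8 now waits for max(N6, N4, Z).
New critical path: N3→N4→N5→N9 = 8+6+7+10 = 31 ⇒ 31 weeks.

31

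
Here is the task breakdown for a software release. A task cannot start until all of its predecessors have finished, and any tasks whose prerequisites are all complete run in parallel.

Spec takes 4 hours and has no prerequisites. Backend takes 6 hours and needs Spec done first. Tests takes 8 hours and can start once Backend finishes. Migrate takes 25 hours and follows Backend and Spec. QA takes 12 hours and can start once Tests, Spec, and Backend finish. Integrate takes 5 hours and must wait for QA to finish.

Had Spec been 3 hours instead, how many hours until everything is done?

34

Actual critical path: Spec→Backend→Tests→QA→Integrate = 4+6+8+12+5 = 35 ⇒ 35 hours.
Spec lies on that path, so at 3 hours the path becomes 34 hours.
No other chain overtakes it, so the finish is 34 hours.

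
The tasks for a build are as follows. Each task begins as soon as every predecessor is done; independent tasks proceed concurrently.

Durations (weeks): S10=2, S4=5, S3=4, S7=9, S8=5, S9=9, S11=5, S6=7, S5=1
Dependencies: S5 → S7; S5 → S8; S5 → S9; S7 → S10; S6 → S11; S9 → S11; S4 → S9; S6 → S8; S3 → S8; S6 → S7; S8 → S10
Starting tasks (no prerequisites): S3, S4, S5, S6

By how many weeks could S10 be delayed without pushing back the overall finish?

Critical path: S4→S9→S11 = 5+9+5 = 19, so the finish is 19 weeks.
Longest path through S10: 18 weeks (earliest finish 18, latest finish 19).
So S10 can slip 19 − 18 = 1 week.

1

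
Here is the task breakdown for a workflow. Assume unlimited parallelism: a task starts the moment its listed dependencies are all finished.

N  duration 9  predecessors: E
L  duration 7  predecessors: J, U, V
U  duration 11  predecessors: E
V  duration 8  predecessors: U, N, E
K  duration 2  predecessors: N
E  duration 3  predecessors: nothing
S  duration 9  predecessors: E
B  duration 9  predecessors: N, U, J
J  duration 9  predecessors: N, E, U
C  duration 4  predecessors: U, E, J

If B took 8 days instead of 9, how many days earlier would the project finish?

1

The binding path is E→U→J→B = 3+11+9+9 = 32; finish at 32 days.
B is on the critical path; changing it to 8 makes that path 31 days.
No other chain overtakes it, so the finish is 31 days.
Change in finish: 31 − 32 = -1 days.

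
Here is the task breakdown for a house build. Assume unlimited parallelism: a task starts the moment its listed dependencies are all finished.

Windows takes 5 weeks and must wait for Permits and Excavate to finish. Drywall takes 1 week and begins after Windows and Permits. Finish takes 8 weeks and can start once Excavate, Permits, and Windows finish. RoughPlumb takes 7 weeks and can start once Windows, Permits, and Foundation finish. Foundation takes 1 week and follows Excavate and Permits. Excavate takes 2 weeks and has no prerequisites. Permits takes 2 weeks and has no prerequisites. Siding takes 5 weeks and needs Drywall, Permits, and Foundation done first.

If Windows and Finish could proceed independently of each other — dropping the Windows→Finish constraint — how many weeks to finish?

Before: longest chain Permits→Windows→Finish = 2+5+8 = 15, finish 15.
Without Windows→Finish, Finish's earliest start moves from 7 to 2.
The longest chain is now Permits→Windows→RoughPlumb = 2+5+7 = 14, so the job takes 14 weeks.

14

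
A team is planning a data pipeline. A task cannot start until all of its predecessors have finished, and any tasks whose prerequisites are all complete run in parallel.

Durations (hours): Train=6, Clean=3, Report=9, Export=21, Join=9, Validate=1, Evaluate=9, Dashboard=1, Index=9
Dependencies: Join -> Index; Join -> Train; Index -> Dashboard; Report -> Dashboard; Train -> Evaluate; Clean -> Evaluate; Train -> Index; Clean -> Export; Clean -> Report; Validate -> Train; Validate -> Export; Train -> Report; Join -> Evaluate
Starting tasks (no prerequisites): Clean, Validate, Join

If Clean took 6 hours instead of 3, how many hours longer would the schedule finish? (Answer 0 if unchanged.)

2

Actual critical path: Join→Train→Index→Dashboard = 9+6+9+1 = 25 ⇒ 25 hours.
Clean has 1 hour of float (longest path through it is 24).
Now Clean→Export = 6+21 = 27 is longest, so the finish becomes 27 hours.
Change in finish: 27 − 25 = +2 hours.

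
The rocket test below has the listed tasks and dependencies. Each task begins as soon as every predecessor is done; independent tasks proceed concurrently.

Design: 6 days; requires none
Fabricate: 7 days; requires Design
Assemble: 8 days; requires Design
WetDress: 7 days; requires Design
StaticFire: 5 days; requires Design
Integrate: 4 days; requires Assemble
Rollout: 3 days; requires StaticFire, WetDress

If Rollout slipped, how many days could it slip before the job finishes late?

2

Design→Assemble→Integrate = 6+8+4 = 18 sets the makespan at 18 days.
Longest path through Rollout: 16 days (earliest finish 16, latest finish 18).
So Rollout can slip 18 − 16 = 2 days.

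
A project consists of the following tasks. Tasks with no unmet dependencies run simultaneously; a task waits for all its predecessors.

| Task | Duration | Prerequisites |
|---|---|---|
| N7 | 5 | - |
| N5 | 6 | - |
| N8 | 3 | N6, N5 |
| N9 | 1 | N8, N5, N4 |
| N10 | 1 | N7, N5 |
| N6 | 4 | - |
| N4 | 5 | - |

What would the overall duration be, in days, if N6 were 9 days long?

Actual critical path: N5→N8→N9 = 6+3+1 = 10 ⇒ 10 days.
N6 is off the critical path — its longest chain is 8 days, giving 2 of slack.
The binding chain switches to N6→N8→N9 = 9+3+1 = 13; finish 13 days.

13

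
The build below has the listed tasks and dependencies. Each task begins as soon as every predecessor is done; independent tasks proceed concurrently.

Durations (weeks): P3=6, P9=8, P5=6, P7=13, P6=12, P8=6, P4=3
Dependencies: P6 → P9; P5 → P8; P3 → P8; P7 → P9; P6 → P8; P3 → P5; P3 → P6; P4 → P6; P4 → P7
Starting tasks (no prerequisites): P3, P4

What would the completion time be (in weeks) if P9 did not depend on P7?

Original critical path: P3→P6→P9 = 6+12+8 = 26 ⇒ 26 weeks.
Dropping P7→P9 doesn't change P9's earliest start (18); another predecessor still binds.
New critical path: P3→P6→P9 = 6+12+8 = 26 ⇒ 26 weeks.

26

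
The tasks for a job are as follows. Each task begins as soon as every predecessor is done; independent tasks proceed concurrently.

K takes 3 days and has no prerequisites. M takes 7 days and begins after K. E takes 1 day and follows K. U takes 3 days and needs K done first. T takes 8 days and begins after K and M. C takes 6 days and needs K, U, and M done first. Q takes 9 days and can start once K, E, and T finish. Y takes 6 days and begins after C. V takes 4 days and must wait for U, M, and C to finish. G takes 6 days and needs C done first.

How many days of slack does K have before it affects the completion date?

The longest chain is K→M→T→Q = 3+7+8+9 = 27; overall finish 27 days.
K finishes as early as 3 and must finish by 3.
Slack of K = 0 − 0 = 0 days.

0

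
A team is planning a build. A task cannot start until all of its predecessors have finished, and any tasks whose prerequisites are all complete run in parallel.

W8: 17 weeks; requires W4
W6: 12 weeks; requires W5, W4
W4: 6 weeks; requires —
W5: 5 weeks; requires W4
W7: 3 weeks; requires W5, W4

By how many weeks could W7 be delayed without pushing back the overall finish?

9

W4→W5→W6 = 6+5+12 = 23 sets the makespan at 23 weeks.
The longest chain containing W7 totals 14 weeks.
So W7 can slip 23 − 14 = 9 weeks.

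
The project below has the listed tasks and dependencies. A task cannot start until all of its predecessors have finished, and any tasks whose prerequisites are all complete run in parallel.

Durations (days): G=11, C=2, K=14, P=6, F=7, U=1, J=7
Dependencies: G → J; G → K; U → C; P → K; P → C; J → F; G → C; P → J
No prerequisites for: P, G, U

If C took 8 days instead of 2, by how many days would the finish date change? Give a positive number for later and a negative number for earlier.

0

Critical path before the change: G→J→F = 11+7+7 = 25 giving 25 days.
The longest path through C is only 13 days, so C has float 12.
The critical path is still G→J→F; finish is now 25 days.
Change in finish: 25 − 25 = +0 days.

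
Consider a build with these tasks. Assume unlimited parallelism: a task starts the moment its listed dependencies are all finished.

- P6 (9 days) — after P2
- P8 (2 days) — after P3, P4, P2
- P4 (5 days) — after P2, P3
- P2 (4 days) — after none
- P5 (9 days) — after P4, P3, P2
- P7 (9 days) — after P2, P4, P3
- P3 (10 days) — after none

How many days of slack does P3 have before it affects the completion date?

0

P3→P4→P5 = 10+5+9 = 24 sets the makespan at 24 days.
P3 finishes as early as 10 and must finish by 10.
So P3 can slip 10 − 10 = 0 days.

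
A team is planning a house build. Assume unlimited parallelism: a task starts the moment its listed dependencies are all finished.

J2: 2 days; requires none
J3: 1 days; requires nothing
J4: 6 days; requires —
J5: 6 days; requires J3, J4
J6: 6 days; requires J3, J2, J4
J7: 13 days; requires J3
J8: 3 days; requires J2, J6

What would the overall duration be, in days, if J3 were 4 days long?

The binding path is J4→J6→J8 = 6+6+3 = 15; finish at 15 days.
The longest path through J3 is only 14 days, so J3 has float 1.
New critical path: J3→J7 = 4+13 = 17 ⇒ 17 days.

17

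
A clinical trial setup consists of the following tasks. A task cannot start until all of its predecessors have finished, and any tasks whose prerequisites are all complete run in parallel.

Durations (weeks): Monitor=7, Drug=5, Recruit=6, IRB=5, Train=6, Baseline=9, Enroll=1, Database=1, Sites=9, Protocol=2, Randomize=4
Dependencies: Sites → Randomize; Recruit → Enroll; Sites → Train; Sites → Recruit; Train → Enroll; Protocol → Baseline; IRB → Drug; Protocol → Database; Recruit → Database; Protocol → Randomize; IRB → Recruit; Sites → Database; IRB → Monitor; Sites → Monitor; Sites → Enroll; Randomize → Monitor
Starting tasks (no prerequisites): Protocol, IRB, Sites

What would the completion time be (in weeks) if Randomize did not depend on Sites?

16

Original critical path: Sites→Randomize→Monitor = 9+4+7 = 20 ⇒ 20 weeks.
Without Sites→Randomize, Randomize's earliest start moves from 9 to 2.
New critical path: Sites→Recruit→Enroll = 9+6+1 = 16 ⇒ 16 weeks.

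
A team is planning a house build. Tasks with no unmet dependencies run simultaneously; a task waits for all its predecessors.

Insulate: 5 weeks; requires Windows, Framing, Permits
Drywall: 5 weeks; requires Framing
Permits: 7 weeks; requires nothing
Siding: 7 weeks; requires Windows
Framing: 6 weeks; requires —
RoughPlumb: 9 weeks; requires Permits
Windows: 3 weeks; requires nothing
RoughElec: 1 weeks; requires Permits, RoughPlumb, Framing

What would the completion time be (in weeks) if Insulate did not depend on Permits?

17

With the dependency in place, Permits→RoughPlumb→RoughElec = 7+9+1 = 17 sets the finish at 17 weeks.
Without Permits→Insulate, Insulate's earliest start moves from 7 to 6.
New critical path: Permits→RoughPlumb→RoughElec = 7+9+1 = 17 ⇒ 17 weeks.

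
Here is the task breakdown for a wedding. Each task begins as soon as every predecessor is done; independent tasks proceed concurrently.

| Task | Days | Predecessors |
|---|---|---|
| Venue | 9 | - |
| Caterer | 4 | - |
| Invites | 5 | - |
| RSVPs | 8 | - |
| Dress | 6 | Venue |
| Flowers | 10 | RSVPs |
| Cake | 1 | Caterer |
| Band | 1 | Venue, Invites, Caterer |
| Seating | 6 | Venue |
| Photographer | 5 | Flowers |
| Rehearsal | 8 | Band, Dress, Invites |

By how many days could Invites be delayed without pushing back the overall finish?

9

Venue→Dress→Rehearsal = 9+6+8 = 23 sets the makespan at 23 days.
Longest path through Invites: 14 days (earliest finish 5, latest finish 14).
Slack of Invites = 9 − 0 = 9 days.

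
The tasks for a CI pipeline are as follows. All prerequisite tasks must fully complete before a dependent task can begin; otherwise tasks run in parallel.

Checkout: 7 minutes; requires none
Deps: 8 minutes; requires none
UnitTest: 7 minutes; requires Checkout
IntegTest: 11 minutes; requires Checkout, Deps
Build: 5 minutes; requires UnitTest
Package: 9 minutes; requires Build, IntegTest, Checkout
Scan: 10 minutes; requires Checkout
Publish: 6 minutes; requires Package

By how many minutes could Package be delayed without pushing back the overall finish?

0

The longest chain is Checkout→UnitTest→Build→Package→Publish = 7+7+5+9+6 = 34; overall finish 34 minutes.
The longest chain containing Package totals 34 minutes.
So Package can slip 28 − 28 = 0 minutes.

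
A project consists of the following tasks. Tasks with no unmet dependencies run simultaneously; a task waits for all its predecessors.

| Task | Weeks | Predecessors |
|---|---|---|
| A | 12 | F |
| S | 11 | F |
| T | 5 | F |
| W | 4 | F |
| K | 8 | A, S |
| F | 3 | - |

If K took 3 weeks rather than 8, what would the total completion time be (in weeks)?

18

Actual critical path: F→A→K = 3+12+8 = 23 ⇒ 23 weeks.
K is on the critical path; changing it to 3 makes that path 18 weeks.
The critical path is still F→A→K; finish is now 18 weeks.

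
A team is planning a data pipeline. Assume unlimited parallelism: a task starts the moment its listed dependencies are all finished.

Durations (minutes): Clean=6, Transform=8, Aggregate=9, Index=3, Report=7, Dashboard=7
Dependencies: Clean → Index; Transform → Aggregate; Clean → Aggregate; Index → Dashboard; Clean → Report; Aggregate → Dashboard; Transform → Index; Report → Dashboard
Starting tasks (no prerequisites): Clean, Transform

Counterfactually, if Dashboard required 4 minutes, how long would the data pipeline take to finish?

Baseline: Transform→Aggregate→Dashboard = 8+9+7 = 24 → 24 minutes.
Since Dashboard is critical, the -3 change carries straight to that chain (now 21 minutes).
No other chain overtakes it, so the finish is 21 minutes.

21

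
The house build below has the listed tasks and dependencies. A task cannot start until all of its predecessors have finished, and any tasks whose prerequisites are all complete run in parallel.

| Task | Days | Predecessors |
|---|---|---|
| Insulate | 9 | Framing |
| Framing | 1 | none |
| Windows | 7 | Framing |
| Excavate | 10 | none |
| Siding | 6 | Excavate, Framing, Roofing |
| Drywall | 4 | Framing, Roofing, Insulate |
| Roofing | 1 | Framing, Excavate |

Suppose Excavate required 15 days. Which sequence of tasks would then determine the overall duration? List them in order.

Excavate, Roofing, Siding

Actual critical path: Excavate→Roofing→Siding = 10+1+6 = 17 ⇒ 17 days.
Excavate lies on that path, so at 15 days the path becomes 22 days.
No other chain overtakes it, so the finish is 22 days.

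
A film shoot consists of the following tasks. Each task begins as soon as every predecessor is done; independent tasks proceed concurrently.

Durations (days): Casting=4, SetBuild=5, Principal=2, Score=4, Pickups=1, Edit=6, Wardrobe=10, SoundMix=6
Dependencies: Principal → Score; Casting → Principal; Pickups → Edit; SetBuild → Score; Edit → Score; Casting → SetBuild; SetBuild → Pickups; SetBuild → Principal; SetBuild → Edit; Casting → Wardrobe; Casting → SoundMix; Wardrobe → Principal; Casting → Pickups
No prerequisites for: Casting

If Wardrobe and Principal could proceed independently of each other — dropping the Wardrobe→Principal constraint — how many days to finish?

20

With the dependency in place, Casting→SetBuild→Pickups→Edit→Score = 4+5+1+6+4 = 20 sets the finish at 20 days.
Without Wardrobe→Principal, Principal's earliest start moves from 14 to 9.
New critical path: Casting→SetBuild→Pickups→Edit→Score = 4+5+1+6+4 = 20 ⇒ 20 days.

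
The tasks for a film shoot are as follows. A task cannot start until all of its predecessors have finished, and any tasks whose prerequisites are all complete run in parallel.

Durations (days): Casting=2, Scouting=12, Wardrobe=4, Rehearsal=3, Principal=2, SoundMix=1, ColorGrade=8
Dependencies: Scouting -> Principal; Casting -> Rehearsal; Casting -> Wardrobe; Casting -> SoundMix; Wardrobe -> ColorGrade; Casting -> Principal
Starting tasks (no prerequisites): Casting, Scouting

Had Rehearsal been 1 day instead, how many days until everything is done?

14

Critical path before the change: Casting→Wardrobe→ColorGrade = 2+4+8 = 14 giving 14 days.
Rehearsal has 9 days of float (longest path through it is 5).
That remains the longest chain; total 14 days.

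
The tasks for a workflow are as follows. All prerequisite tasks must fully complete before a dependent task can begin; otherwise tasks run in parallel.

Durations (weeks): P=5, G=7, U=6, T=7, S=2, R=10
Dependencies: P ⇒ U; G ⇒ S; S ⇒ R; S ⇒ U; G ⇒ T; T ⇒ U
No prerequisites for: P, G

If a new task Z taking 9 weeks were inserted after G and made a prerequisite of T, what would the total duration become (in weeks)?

29

Originally the project takes 20 weeks.
With Z inserted, T now waits for max(G, Z).
New critical path: G→Z→T→U = 7+9+7+6 = 29 ⇒ 29 weeks.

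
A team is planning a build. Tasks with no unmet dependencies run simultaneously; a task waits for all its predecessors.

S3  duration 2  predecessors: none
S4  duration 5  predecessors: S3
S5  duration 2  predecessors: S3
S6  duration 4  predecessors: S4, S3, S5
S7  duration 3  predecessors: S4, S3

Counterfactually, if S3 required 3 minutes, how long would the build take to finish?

Actual critical path: S3→S4→S6 = 2+5+4 = 11 ⇒ 11 minutes.
S3 is on the critical path; changing it to 3 makes that path 12 minutes.
No other chain overtakes it, so the finish is 12 minutes.

12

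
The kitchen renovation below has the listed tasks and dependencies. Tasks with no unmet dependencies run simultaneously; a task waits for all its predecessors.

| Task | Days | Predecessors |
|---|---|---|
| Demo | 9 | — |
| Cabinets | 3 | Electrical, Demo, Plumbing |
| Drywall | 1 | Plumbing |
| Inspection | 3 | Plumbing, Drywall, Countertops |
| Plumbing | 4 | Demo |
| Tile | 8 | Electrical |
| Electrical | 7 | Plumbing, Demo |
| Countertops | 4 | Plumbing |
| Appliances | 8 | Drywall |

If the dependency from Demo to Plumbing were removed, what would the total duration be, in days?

With the dependency in place, Demo→Plumbing→Electrical→Tile = 9+4+7+8 = 28 sets the finish at 28 days.
Without Demo→Plumbing, Plumbing's earliest start moves from 9 to 0.
After: Demo→Electrical→Tile = 9+7+8 = 24 → 24 days.

24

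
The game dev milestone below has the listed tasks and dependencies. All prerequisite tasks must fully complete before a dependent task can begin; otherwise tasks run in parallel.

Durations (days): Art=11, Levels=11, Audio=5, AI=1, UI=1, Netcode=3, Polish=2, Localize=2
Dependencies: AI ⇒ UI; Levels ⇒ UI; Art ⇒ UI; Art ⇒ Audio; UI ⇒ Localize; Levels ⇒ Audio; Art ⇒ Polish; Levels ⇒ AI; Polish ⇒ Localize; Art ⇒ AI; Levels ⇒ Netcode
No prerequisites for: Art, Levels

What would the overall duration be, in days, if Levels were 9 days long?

16

Actual critical path: Levels→Audio = 11+5 = 16 ⇒ 16 days.
Levels lies on that path, so at 9 days the path becomes 14 days.
Now Art→Audio = 11+5 = 16 is longest, so the finish becomes 16 days.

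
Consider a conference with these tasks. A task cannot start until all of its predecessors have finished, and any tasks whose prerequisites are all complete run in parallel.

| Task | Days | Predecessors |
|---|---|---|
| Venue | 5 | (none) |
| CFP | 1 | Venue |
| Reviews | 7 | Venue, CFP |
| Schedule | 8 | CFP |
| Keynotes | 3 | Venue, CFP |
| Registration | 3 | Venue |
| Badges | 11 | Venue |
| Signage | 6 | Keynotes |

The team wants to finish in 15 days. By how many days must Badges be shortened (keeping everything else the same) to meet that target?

Current finish: 16 days; target: 15.
Badges is on every critical path, so each day cut from Badges cuts the finish by one (this holds down to a finish of 15).
Need 16 − 15 = 1 day off Badges → Badges becomes 10 days, finish becomes 15.

1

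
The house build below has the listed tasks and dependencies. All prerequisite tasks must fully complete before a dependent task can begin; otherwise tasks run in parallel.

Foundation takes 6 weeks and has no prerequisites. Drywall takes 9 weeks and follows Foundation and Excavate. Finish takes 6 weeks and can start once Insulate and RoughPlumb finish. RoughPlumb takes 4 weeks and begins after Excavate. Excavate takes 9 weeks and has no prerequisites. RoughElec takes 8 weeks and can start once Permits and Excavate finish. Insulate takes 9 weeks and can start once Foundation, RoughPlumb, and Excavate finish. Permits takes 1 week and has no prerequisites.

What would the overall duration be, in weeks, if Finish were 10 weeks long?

As given, the longest chain is Excavate→RoughPlumb→Insulate→Finish = 9+4+9+6 = 28, so the finish is 28 weeks.
Finish is on the critical path; changing it to 10 makes that path 32 weeks.
No other chain overtakes it, so the finish is 32 weeks.

32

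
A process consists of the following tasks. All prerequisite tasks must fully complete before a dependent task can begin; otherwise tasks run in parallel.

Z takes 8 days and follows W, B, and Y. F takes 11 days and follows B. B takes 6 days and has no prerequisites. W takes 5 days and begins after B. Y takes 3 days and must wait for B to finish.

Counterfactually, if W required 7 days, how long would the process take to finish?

21

Baseline: B→W→Z = 6+5+8 = 19 → 19 days.
Since W is critical, the +2 change carries straight to that chain (now 21 days).
No other chain overtakes it, so the finish is 21 days.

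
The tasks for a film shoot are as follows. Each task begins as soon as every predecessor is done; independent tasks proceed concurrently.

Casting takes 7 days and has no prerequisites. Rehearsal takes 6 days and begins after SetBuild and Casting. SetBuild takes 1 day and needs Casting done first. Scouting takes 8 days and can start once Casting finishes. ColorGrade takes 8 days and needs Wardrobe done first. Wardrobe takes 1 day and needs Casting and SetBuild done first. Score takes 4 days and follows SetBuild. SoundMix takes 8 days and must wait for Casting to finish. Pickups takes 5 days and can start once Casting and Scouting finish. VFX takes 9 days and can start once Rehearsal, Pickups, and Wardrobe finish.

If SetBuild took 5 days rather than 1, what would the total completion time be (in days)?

As given, the longest chain is Casting→Scouting→Pickups→VFX = 7+8+5+9 = 29, so the finish is 29 days.
SetBuild has 6 days of float (longest path through it is 23).
The critical path is still Casting→Scouting→Pickups→VFX; finish is now 29 days.

29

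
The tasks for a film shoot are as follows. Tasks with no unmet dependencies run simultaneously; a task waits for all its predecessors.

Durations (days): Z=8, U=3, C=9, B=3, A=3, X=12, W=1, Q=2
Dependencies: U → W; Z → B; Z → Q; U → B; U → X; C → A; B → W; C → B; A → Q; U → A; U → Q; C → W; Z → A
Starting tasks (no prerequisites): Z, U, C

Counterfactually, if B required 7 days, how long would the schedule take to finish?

Critical path before the change: U→X = 3+12 = 15 giving 15 days.
B has 2 days of float (longest path through it is 13).
The binding chain switches to C→B→W = 9+7+1 = 17; finish 17 days.

17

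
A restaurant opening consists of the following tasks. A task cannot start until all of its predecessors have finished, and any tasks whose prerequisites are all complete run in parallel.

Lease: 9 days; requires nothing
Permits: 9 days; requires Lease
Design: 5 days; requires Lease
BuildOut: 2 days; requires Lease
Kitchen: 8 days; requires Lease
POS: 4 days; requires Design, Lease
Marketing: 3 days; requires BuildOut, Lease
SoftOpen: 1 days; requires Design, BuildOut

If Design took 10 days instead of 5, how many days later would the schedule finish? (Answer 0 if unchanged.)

5

Actual critical path: Lease→Design→POS = 9+5+4 = 18 ⇒ 18 days.
Design lies on that path, so at 10 days the path becomes 23 days.
That remains the longest chain; total 23 days.
Change in finish: 23 − 18 = +5 days.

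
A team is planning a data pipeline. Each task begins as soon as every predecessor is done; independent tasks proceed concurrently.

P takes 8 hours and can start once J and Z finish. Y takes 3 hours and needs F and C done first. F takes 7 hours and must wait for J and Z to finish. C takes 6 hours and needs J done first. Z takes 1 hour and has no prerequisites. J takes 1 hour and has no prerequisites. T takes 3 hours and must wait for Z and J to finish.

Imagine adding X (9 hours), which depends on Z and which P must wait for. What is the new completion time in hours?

Originally the schedule takes 11 hours.
With X inserted, P now waits for max(J, Z, X).
New critical path: Z→X→P = 1+9+8 = 18 ⇒ 18 hours.

18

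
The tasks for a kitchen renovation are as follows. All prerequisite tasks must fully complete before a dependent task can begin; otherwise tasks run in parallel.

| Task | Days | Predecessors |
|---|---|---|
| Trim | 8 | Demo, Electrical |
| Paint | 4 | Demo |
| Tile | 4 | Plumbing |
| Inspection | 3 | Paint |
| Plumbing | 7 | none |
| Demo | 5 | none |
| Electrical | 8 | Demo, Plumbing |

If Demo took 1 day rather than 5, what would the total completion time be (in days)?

As given, the longest chain is Plumbing→Electrical→Trim = 7+8+8 = 23, so the finish is 23 days.
Demo is off the critical path — its longest chain is 21 days, giving 2 of slack.
That remains the longest chain; total 23 days.

23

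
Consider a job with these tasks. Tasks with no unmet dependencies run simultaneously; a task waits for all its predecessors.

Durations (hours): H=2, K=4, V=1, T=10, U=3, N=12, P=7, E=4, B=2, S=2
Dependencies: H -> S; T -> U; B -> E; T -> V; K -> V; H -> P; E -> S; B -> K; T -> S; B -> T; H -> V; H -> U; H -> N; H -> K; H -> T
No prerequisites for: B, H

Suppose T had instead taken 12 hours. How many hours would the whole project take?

17

As given, the longest chain is B→T→U = 2+10+3 = 15, so the finish is 15 hours.
T is on the critical path; changing it to 12 makes that path 17 hours.
The critical path is still B→T→U; finish is now 17 hours.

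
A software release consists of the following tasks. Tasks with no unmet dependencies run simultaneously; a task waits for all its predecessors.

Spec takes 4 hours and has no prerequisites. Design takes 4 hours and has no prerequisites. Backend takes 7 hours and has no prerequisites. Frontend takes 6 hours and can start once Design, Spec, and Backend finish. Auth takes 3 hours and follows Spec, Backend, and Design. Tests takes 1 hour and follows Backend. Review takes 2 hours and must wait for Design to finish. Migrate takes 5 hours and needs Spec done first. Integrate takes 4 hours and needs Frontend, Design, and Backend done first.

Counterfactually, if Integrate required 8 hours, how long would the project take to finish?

Actual critical path: Backend→Frontend→Integrate = 7+6+4 = 17 ⇒ 17 hours.
Since Integrate is critical, the +4 change carries straight to that chain (now 21 hours).
The critical path is still Backend→Frontend→Integrate; finish is now 21 hours.

21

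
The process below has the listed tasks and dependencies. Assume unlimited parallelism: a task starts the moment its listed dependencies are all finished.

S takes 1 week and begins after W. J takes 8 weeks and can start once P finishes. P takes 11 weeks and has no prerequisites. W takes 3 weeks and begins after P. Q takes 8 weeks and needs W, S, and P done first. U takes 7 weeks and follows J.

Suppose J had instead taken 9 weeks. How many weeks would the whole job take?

27

The binding path is P→J→U = 11+8+7 = 26; finish at 26 weeks.
J lies on that path, so at 9 weeks the path becomes 27 weeks.
No other chain overtakes it, so the finish is 27 weeks.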